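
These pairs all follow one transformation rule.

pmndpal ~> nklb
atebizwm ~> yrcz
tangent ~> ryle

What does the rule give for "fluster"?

Looking at the pairs, the operation is to shift every letter 2 places backward in the alphabet (wrapping around), then keep only the first 4 characters.
Doing the same to "fluster": "djsq".

djsq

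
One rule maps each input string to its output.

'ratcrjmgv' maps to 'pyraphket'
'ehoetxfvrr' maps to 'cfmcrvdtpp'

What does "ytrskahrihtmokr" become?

Looking at the pairs, the operation is to shift every letter 2 places backward in the alphabet (wrapping around).
For "ytrskahrihtmokr" the result is "wrpqiyfpgfrkmip".

wrpqiyfpgfrkmip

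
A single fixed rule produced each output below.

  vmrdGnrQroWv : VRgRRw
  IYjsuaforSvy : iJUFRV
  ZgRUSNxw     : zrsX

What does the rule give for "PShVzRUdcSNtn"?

pHZuCnN

Looking at the pairs, the operation is to keep every other character starting from the first (positions 1st, 3rd, 5th, ...), then flip the case of every letter.
Working it through for "PShVzRUdcSNtn": intermediate "PhzUcNn", final "pHZuCnN".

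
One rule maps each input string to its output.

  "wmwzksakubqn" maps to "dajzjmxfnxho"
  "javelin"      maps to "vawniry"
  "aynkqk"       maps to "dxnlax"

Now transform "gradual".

nytenqh

What's happening: shift every letter 13 places forward in the alphabet (wrapping around) — i.e. ROT13, then move the last 2 characters to the front (rotate right by 2).
Working it through for "gradual": intermediate "tenqhny", final "nytenqh".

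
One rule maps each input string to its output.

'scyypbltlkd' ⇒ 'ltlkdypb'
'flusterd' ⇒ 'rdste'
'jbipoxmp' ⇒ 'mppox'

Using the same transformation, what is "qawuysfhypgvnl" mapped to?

Each output is the input with this applied: delete the first 3 characters, then move the first 3 characters to the end (rotate left by 3).
Applying both steps to "qawuysfhypgvnl": "uysfhypgvnl", then "fhypgvnluys".

fhypgvnluys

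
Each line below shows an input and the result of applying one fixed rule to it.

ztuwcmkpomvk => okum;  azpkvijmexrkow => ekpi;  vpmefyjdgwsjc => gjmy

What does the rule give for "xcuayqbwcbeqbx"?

cquq

The pattern: keep one character in every 3, starting at position 3 (positions 3rd, 6th, 9th, ...), then move the last 2 characters to the front (rotate right by 2).
So "xcuayqbwcbeqbx" becomes "cquq".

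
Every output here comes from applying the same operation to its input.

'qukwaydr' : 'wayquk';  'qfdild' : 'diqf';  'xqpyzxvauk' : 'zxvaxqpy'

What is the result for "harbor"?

rbha

The transformation: delete the last 2 characters, then swap the front and back halves of the string.
Doing the same to "harbor": "rbha".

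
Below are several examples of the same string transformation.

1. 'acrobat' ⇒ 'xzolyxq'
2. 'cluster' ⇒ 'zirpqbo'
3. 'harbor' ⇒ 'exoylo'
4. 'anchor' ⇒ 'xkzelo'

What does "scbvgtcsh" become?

pzysdqzpe

In each case the input is transformed by: shift every letter 3 places backward in the alphabet (wrapping around).
On "scbvgtcsh" that produces "pzysdqzpe".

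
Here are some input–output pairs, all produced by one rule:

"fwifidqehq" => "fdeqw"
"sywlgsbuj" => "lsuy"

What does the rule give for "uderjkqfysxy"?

rkfsyd

The pattern: keep every other character starting from the second (positions 2nd, 4th, 6th, ...), then move the first character to the end.
"uderjkqfysxy" → "rkfsyd".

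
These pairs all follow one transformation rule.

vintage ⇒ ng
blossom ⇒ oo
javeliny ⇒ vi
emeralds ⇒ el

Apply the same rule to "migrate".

Rule — keep one character in every 3, starting at position 3 (positions 3rd, 6th, 9th, ...).
Applying that to "migrate" gives "gt".

gt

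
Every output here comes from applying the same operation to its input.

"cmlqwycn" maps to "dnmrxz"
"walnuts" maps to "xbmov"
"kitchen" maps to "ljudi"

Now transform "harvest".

ibswf

Rule — delete the last 2 characters, then shift every letter 1 place forward in the alphabet (wrapping around).
Starting from "harvest": after the first operation, "harve"; after the second, "ibswf".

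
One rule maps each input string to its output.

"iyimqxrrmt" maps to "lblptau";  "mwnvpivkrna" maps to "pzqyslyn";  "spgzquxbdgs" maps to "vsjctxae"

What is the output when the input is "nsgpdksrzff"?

qvjsgnvu

What's happening: delete the last 3 characters, then shift every letter 3 places forward in the alphabet (wrapping around).
"nsgpdksrzff" → "nsgpdksr" → "qvjsgnvu".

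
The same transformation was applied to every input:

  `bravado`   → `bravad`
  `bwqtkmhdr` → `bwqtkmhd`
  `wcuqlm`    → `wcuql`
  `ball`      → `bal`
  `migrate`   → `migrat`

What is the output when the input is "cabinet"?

Looking at the pairs, the operation is to delete the last character.
Doing the same to "cabinet": "cabine".

cabine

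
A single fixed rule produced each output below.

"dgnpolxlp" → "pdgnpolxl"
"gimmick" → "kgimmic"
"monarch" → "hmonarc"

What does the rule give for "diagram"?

The rule is to move the last character to the front.
Applying that to "diagram" gives "mdiagra".

mdiagra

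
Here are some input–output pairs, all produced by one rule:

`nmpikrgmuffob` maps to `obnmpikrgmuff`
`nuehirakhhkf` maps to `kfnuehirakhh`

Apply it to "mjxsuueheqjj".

jjmjxsuueheq

The transformation: move the last 2 characters to the front (rotate right by 2).
Doing the same to "mjxsuueheqjj": "jjmjxsuueheq".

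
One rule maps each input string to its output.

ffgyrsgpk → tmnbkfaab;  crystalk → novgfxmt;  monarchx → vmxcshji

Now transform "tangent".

Rule — shift every letter 5 places backward in the alphabet (wrapping around), then move the first 3 characters to the end (rotate left by 3).
Starting from "tangent": after the first operation, "ovibzio"; after the second, "bzioovi".

bzioovi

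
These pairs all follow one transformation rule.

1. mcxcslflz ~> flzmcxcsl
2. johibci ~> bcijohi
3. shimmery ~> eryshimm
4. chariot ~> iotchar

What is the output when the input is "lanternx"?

rnxlante

What's happening: move the last 3 characters to the front (rotate right by 3).
On "lanternx" that produces "rnxlante".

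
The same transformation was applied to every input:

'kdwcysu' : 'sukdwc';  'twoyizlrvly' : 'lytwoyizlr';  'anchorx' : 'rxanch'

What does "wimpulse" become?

Each output is the input with this applied: move the last 3 characters to the front (rotate right by 3), then delete the first character.
On "wimpulse": the first step gives "lsewimpu", and the second then gives "sewimpu".

sewimpu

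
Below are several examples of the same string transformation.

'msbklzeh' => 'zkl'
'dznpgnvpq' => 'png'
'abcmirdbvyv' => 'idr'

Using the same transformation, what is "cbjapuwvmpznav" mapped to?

mwv

Rule — take characters alternately from the front and the back (1st, last, 2nd, 2nd-last, ...), then keep only the last 3 characters.
On "cbjapuwvmpznav": the first step gives "cvbajnazppumwv", and the second then gives "mwv".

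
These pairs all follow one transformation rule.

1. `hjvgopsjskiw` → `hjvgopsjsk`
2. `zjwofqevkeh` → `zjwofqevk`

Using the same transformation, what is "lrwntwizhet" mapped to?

lrwntwizh

The pattern: delete the last 2 characters.
Applying that to "lrwntwizhet" gives "lrwntwizh".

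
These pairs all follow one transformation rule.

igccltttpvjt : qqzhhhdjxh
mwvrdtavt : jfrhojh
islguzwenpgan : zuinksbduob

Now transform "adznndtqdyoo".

nbbrhermcc

The rule is to shift every letter 12 places backward in the alphabet (wrapping around), then delete the first 2 characters.
Starting from "adznndtqdyoo": after the first operation, "ornbbrhermcc"; after the second, "nbbrhermcc".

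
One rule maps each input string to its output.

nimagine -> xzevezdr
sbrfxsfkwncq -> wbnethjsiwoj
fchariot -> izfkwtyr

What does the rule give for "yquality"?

czkpphlr

What's happening: swap the front and back halves of the string, then shift every letter 9 places backward in the alphabet (wrapping around).
Starting from "yquality": after the first operation, "lityyqua"; after the second, "czkpphlr".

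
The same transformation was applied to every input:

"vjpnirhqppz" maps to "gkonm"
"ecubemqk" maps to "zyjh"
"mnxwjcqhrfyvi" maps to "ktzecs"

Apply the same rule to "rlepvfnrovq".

The transformation: shift every letter 3 places backward in the alphabet (wrapping around), then keep every other character starting from the second (positions 2nd, 4th, 6th, ...).
"rlepvfnrovq" → "imcos".

imcos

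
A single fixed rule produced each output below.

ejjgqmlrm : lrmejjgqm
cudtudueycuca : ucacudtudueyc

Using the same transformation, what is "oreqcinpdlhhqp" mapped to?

hqporeqcinpdlh

What's happening: move the last 3 characters to the front (rotate right by 3).
For "oreqcinpdlhhqp" the result is "hqporeqcinpdlh".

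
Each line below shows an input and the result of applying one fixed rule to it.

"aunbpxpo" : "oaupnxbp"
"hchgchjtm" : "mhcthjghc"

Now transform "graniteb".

bgreatni

What's happening: swap the first and last characters, then take characters alternately from the front and the back (1st, last, 2nd, 2nd-last, ...).
Doing the same to "graniteb": "bgreatni".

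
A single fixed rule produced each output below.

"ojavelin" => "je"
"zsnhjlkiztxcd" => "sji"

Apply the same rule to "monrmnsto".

The pattern: keep one character in every 3, starting at position 2 (positions 2nd, 5th, 8th, ...), then delete the last character.
Working it through for "monrmnsto": intermediate "omt", final "om".

om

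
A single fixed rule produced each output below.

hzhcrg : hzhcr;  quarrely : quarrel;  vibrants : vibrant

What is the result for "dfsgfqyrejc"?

dfsgfqyrej

What's happening: delete the last character.
Doing the same to "dfsgfqyrejc": "dfsgfqyrej".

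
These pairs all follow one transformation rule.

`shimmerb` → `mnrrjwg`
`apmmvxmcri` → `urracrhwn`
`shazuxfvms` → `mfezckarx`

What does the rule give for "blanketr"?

The rule is to delete the first character, then shift every letter 5 places forward in the alphabet (wrapping around).
Applying both steps to "blanketr": "lanketr", then "qfspjyw".

qfspjyw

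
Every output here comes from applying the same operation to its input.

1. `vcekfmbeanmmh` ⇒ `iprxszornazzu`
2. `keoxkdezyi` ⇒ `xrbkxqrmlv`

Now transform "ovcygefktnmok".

bipltrsxgazbx

Each output is the input with this applied: shift every letter 13 places forward in the alphabet (wrapping around) — i.e. ROT13.
Doing the same to "ovcygefktnmok": "bipltrsxgazbx".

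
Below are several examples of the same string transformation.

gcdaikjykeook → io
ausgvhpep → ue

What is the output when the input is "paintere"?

Rule — keep one character in every 3, starting at position 2 (positions 2nd, 5th, 8th, ...), then keep only the vowels.
Starting from "paintere": after the first operation, "ate"; after the second, "ae".

ae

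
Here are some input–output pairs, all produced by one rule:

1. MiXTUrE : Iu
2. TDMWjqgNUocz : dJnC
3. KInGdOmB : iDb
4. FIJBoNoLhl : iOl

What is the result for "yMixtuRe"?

What's happening: keep one character in every 3, starting at position 2 (positions 2nd, 5th, 8th, ...), then flip the case of every letter.
Starting from "yMixtuRe": after the first operation, "Mte"; after the second, "mTE".
(Check on "KInGdOmB": → "IdB" → "iDb" ✓)

mTE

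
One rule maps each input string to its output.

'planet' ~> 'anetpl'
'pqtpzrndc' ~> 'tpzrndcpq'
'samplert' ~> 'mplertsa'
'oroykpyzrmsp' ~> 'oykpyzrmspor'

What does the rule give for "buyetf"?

yetfbu

The rule is to move the first 2 characters to the end (rotate left by 2).
So "buyetf" becomes "yetfbu".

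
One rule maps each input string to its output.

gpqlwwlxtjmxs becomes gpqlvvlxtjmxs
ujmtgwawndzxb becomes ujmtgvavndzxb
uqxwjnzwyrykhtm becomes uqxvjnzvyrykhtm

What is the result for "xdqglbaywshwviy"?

xdqglbayvshvviy

Each output is the input with this applied: replace every "w" with "v".
So "xdqglbaywshwviy" becomes "xdqglbayvshvviy".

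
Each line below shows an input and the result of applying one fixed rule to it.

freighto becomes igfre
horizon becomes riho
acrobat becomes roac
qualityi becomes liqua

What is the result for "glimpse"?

imgl

What's happening: delete the last 3 characters, then move the last 2 characters to the front (rotate right by 2).
"glimpse" → "glim" → "imgl".
(Check on "freighto": → "freig" → "igfre" ✓)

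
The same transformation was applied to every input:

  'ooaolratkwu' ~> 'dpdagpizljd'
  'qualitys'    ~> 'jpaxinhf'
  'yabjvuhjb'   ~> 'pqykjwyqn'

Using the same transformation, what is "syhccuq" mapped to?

nwrrjfh

The rule is to shift every letter 11 places backward in the alphabet (wrapping around), then move the first character to the end.
Applying both steps to "syhccuq": "hnwrrjf", then "nwrrjfh".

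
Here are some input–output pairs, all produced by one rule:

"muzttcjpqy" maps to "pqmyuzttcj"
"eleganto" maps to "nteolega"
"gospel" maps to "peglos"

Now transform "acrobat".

baatcro

The transformation: swap the first and last characters, then move the last 3 characters to the front (rotate right by 3).
Working it through for "acrobat": intermediate "tcrobaa", final "baatcro".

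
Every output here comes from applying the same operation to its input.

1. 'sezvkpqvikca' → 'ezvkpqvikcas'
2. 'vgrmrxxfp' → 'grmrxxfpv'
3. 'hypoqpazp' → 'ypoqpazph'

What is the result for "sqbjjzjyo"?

Looking at the pairs, the operation is to move the first character to the end.
Applying that to "sqbjjzjyo" gives "qbjjzjyos".

qbjjzjyos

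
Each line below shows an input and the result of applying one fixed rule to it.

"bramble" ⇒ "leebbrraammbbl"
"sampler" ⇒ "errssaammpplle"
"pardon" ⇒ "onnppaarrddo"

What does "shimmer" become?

The transformation: double every character, then move the last 3 characters to the front (rotate right by 3).
For "shimmer", step one produces "sshhiimmmmeerr"; step two turns that into "errsshhiimmmme".

errsshhiimmmme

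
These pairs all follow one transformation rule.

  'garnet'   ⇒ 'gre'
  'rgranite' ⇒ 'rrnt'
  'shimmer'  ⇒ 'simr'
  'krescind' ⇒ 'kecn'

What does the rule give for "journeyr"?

juny

In each case the input is transformed by: keep every other character starting from the first (positions 1st, 3rd, 5th, ...).
Applying that to "journeyr" gives "juny".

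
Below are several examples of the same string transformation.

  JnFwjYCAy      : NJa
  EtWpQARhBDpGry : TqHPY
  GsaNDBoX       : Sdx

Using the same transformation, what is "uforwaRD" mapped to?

FWd

The pattern: flip the case of every letter, then keep one character in every 3, starting at position 2 (positions 2nd, 5th, 8th, ...).
Starting from "uforwaRD": after the first operation, "UFORWArd"; after the second, "FWd".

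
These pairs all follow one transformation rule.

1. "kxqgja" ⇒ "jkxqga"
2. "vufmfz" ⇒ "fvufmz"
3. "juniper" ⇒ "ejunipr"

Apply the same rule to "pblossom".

What's happening: move the last character to the front, then swap the first and last characters.
"pblossom" → "mpblosso" → "opblossm".
(Check on "juniper": → "rjunipe" → "ejunipr" ✓)

opblossm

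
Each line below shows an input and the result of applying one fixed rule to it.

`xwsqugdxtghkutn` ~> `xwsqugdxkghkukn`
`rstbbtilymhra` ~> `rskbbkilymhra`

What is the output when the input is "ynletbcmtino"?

ynlekbcmkino

In each case the input is transformed by: replace every "t" with "k".
For "ynletbcmtino" the result is "ynlekbcmkino".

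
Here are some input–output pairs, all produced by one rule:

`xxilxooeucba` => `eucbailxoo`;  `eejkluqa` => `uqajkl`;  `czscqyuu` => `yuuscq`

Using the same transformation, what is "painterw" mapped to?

In each case the input is transformed by: delete the first 2 characters, then swap the front and back halves of the string.
Working it through for "painterw": intermediate "interw", final "erwint".

erwint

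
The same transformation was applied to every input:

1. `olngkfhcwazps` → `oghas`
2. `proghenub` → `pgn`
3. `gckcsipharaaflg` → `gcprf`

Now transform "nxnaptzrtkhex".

Each output is the input with this applied: keep one character in every 3, starting at position 1 (positions 1st, 4th, 7th, ...).
Doing the same to "nxnaptzrtkhex": "nazkx".

nazkx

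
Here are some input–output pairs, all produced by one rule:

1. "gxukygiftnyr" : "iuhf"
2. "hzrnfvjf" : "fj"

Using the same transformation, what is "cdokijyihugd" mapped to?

cxvr

The transformation: keep one character in every 3, starting at position 3 (positions 3rd, 6th, 9th, ...), then shift every letter 12 places backward in the alphabet (wrapping around).
Starting from "cdokijyihugd": after the first operation, "ojhd"; after the second, "cxvr".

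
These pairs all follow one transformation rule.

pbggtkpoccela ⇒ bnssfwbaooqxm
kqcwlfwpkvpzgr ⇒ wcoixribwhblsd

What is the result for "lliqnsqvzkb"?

xxuczechlwn

The transformation: shift every letter 12 places forward in the alphabet (wrapping around).
For "lliqnsqvzkb" the result is "xxuczechlwn".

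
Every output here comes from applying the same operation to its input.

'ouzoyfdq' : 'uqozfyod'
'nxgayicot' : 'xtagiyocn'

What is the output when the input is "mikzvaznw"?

What's happening: swap the first and last characters, then swap each adjacent pair of characters (1↔2, 3↔4, ...).
For "mikzvaznw" the result is "iwzkavnzm".

iwzkavnzm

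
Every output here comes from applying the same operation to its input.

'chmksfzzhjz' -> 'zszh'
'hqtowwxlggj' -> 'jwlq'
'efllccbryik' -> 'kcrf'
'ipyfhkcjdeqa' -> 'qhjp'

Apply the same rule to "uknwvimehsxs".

The transformation: keep one character in every 3, starting at position 2 (positions 2nd, 5th, 8th, ...), then swap the first and last characters.
On "uknwvimehsxs": the first step gives "kvex", and the second then gives "xvek".

xvek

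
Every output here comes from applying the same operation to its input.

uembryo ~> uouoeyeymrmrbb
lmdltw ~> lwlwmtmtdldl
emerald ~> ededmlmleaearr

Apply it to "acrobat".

atatcacarbrboo

The pattern: double every character, then take characters alternately from the front and the back (1st, last, 2nd, 2nd-last, ...).
Starting from "acrobat": after the first operation, "aaccrroobbaatt"; after the second, "atatcacarbrboo".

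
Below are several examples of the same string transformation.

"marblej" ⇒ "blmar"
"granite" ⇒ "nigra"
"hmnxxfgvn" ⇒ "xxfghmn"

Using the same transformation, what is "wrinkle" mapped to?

Rule — delete the last 2 characters, then move the first 3 characters to the end (rotate left by 3).
Working it through for "wrinkle": intermediate "wrink", final "nkwri".

nkwri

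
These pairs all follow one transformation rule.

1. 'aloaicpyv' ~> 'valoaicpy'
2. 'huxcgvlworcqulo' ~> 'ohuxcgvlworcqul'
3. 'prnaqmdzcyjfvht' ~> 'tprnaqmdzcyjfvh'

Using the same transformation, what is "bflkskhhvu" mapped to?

What's happening: move the last character to the front.
Doing the same to "bflkskhhvu": "ubflkskhhv".

ubflkskhhv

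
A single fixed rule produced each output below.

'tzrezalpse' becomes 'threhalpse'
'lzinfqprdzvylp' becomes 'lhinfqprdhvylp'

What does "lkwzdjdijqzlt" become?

lkwhdjdijqhlt

The rule is to replace every "z" with "h".
Applying that to "lkwzdjdijqzlt" gives "lkwhdjdijqhlt".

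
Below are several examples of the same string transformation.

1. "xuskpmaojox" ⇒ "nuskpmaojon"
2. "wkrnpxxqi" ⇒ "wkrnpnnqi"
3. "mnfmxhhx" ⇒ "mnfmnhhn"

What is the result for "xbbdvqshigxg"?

nbbdvqshigng

In each case the input is transformed by: replace every "x" with "n".
For "xbbdvqshigxg" the result is "nbbdvqshigng".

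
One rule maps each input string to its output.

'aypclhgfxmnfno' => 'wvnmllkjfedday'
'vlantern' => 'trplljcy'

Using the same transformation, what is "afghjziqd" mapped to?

The pattern: sort the characters into reverse alphabetical order, then shift every letter 2 places backward in the alphabet (wrapping around).
On "afghjziqd": the first step gives "zqjihgfda", and the second then gives "xohgfedby".

xohgfedby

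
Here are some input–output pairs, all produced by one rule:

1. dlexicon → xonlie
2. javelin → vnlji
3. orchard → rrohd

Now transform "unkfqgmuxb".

The rule is to sort the characters into reverse alphabetical order, then delete the last 2 characters.
On "unkfqgmuxb" that produces "xuuqnmkg".
(Check on "dlexicon": → "xonliedc" → "xonlie" ✓)

xuuqnmkg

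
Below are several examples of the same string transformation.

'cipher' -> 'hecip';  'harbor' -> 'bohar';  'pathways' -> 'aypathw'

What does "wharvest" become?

eswharv

The rule is to delete the last character, then move the last 2 characters to the front (rotate right by 2).
For "wharvest", step one produces "wharves"; step two turns that into "eswharv".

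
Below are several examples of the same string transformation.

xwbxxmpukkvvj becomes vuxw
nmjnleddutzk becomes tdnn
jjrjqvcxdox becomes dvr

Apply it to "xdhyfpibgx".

In each case the input is transformed by: reverse the string, then keep one character in every 3, starting at position 3 (positions 3rd, 6th, 9th, ...).
Working it through for "xdhyfpibgx": intermediate "xgbipfyhdx", final "bfd".

bfd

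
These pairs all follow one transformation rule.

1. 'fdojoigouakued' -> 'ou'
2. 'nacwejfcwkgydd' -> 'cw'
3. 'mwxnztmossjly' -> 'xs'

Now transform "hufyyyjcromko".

fr

The pattern: keep every other character starting from the first (positions 1st, 3rd, 5th, ...), then keep one character in every 3, starting at position 2 (positions 2nd, 5th, 8th, ...).
Applying that to "hufyyyjcromko" gives "fr".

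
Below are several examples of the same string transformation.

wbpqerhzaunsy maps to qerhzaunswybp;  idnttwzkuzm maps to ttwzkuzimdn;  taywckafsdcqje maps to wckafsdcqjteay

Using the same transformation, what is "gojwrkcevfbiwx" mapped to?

wrkcevfbiwgxoj

The rule is to swap the first and last characters, then move the first 3 characters to the end (rotate left by 3).
"gojwrkcevfbiwx" → "xojwrkcevfbiwg" → "wrkcevfbiwgxoj".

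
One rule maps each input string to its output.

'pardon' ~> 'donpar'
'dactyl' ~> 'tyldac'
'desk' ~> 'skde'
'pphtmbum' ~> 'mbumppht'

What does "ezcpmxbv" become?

mxbvezcp

The rule is to swap the front and back halves of the string.
"ezcpmxbv" → "mxbvezcp".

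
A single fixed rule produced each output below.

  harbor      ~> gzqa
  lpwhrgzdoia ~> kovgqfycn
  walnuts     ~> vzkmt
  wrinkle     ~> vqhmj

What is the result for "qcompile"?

pbnloh

What's happening: shift every letter 1 place backward in the alphabet (wrapping around), then delete the last 2 characters.
So "qcompile" becomes "pbnloh".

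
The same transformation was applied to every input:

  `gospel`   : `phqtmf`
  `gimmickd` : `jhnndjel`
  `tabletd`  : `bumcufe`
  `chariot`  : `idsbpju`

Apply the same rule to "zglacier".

The rule is to swap each adjacent pair of characters (1↔2, 3↔4, ...), then shift every letter 1 place forward in the alphabet (wrapping around).
On "zglacier": the first step gives "gzalicre", and the second then gives "habmjdsf".
(Check on "tabletd": → "atlbted" → "bumcufe" ✓)

habmjdsf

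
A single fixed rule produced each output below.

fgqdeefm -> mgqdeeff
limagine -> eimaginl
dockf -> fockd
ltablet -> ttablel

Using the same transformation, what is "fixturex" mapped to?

xixturef

Looking at the pairs, the operation is to swap the first and last characters.
Applying that to "fixturex" gives "xixturef".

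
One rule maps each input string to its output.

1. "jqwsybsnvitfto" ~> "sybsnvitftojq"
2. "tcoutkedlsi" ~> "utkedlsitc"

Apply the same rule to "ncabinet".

binetnc

What's happening: move the first 2 characters to the end (rotate left by 2), then delete the first character.
Working it through for "ncabinet": intermediate "abinetnc", final "binetnc".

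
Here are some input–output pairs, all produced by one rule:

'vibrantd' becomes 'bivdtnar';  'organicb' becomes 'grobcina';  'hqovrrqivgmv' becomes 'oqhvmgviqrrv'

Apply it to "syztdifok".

In each case the input is transformed by: reverse the string, then move the last 3 characters to the front (rotate right by 3).
For "syztdifok", step one produces "kofidtzys"; step two turns that into "zyskofidt".

zyskofidt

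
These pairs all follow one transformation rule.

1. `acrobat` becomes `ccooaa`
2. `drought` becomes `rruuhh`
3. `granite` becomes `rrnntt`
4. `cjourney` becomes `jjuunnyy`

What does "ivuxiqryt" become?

In each case the input is transformed by: keep every other character starting from the second (positions 2nd, 4th, 6th, ...), then double every character.
Applying both steps to "ivuxiqryt": "vxqy", then "vvxxqqyy".

vvxxqqyy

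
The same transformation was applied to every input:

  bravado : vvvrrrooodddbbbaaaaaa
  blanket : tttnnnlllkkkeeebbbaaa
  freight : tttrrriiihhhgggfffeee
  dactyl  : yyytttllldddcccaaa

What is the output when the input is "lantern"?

tttrrrnnnnnnllleeeaaa

The transformation: repeat every character 3 times, then sort the characters into reverse alphabetical order.
For "lantern", step one produces "lllaaannnttteeerrrnnn"; step two turns that into "tttrrrnnnnnnllleeeaaa".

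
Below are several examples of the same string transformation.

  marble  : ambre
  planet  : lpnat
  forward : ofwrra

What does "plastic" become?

lpsait

Each output is the input with this applied: swap each adjacent pair of characters (1↔2, 3↔4, ...), then delete the last character.
Applying both steps to "plastic": "lpsaitc", then "lpsait".
(Check on "planet": → "lpnate" → "lpnat" ✓)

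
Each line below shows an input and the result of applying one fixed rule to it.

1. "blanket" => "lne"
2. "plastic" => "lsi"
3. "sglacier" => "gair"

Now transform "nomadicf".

oaif

Each output is the input with this applied: keep every other character starting from the second (positions 2nd, 4th, 6th, ...).
So "nomadicf" becomes "oaif".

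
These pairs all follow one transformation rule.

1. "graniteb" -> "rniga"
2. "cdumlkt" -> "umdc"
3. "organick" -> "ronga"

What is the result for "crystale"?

The transformation: delete the last 3 characters, then sort the characters into reverse alphabetical order.
Starting from "crystale": after the first operation, "cryst"; after the second, "ytsrc".

ytsrc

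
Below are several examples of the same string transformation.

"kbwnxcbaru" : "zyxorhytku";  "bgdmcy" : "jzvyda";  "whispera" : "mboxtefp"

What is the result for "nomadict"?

The pattern: swap the front and back halves of the string, then shift every letter 3 places backward in the alphabet (wrapping around).
Starting from "nomadict": after the first operation, "dictnoma"; after the second, "afzqkljx".

afzqkljx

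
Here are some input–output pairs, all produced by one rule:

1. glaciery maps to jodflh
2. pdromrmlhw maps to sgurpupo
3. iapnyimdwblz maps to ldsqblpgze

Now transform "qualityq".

What's happening: shift every letter 3 places forward in the alphabet (wrapping around), then delete the last 2 characters.
"qualityq" → "txdolwbt" → "txdolw".
(Check on "pdromrmlhw": → "sgurpupokz" → "sgurpupo" ✓)

txdolw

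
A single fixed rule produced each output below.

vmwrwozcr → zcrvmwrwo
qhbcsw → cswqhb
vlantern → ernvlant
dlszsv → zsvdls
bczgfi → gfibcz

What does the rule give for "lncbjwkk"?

wkklncbj

Each output is the input with this applied: move the last 3 characters to the front (rotate right by 3).
Doing the same to "lncbjwkk": "wkklncbj".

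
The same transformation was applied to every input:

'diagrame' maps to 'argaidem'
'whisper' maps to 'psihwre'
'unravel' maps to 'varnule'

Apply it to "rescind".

The rule is to move the last 2 characters to the front (rotate right by 2), then reverse the string.
Applying that to "rescind" gives "icserdn".
(Check on "diagrame": → "mediagra" → "argaidem" ✓)

icserdn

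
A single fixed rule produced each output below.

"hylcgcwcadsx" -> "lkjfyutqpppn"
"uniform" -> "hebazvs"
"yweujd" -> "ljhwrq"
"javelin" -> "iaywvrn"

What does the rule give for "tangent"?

What's happening: sort the characters into reverse alphabetical order, then shift every letter 13 places forward in the alphabet (wrapping around) — i.e. ROT13.
"tangent" → "ttnngea" → "ggaatrn".

ggaatrn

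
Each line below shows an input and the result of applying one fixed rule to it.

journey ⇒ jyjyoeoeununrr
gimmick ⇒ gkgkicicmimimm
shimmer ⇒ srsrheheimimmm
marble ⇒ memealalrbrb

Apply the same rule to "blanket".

The rule is to double every character, then take characters alternately from the front and the back (1st, last, 2nd, 2nd-last, ...).
On "blanket" that produces "btbtleleakaknn".

btbtleleakaknn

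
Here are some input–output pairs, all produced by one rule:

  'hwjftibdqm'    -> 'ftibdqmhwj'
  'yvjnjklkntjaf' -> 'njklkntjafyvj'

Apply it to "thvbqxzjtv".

bqxzjtvthv

Looking at the pairs, the operation is to move the first 3 characters to the end (rotate left by 3).
On "thvbqxzjtv" that produces "bqxzjtvthv".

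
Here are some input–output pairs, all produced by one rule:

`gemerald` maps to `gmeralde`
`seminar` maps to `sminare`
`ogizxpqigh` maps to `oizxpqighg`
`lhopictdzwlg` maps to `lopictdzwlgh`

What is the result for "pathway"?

The rule is to move the first character to the end, then swap the first and last characters.
"pathway" → "athwayp" → "pthwaya".

pthwaya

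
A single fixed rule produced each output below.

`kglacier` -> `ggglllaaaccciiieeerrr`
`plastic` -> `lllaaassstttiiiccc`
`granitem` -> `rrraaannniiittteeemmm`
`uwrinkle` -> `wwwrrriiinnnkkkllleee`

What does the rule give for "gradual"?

The rule is to delete the first character, then repeat every character 3 times.
Applying both steps to "gradual": "radual", then "rrraaaddduuuaaalll".

rrraaaddduuuaaalll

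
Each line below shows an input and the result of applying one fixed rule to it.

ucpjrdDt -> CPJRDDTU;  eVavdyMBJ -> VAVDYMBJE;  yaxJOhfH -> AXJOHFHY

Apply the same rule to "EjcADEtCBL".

The rule is to move the first character to the end, then convert every letter to uppercase.
Starting from "EjcADEtCBL": after the first operation, "jcADEtCBLE"; after the second, "JCADETCBLE".

JCADETCBLE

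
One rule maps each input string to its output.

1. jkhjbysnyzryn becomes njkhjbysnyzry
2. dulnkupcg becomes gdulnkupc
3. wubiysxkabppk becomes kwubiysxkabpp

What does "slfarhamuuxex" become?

The transformation: move the last character to the front.
Doing the same to "slfarhamuuxex": "xslfarhamuuxe".

xslfarhamuuxe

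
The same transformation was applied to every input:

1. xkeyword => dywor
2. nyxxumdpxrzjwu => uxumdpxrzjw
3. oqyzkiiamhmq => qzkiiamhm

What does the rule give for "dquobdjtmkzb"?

bobdjtmkz

What's happening: delete the first 3 characters, then move the last character to the front.
On "dquobdjtmkzb": the first step gives "obdjtmkzb", and the second then gives "bobdjtmkz".
(Check on "xkeyword": → "yword" → "dywor" ✓)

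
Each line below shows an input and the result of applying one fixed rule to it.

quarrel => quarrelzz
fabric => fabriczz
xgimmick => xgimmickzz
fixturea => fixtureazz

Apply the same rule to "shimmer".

The pattern: append "zz".
On "shimmer" that produces "shimmerzz".

shimmerzz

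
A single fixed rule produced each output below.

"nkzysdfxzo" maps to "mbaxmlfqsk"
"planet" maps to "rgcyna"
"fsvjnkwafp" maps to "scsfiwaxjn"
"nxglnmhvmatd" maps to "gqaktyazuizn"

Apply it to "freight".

In each case the input is transformed by: move the last 2 characters to the front (rotate right by 2), then shift every letter 13 places forward in the alphabet (wrapping around) — i.e. ROT13.
Doing the same to "freight": "ugservt".

ugservt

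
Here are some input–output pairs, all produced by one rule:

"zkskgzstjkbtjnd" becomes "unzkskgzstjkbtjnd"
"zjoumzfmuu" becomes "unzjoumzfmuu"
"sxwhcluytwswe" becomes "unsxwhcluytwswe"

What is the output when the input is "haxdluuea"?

What's happening: prepend "un".
On "haxdluuea" that produces "unhaxdluuea".

unhaxdluuea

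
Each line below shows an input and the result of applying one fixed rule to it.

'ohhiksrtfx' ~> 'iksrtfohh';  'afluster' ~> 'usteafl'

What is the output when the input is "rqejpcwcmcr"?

Each output is the input with this applied: delete the last character, then move the first 3 characters to the end (rotate left by 3).
Working it through for "rqejpcwcmcr": intermediate "rqejpcwcmc", final "jpcwcmcrqe".
(Check on "afluster": → "afluste" → "usteafl" ✓)

jpcwcmcrqe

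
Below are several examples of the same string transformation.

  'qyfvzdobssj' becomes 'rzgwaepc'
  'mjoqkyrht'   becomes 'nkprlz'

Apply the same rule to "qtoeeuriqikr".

The transformation: delete the last 3 characters, then shift every letter 1 place forward in the alphabet (wrapping around).
Starting from "qtoeeuriqikr": after the first operation, "qtoeeuriq"; after the second, "rupffvsjr".

rupffvsjr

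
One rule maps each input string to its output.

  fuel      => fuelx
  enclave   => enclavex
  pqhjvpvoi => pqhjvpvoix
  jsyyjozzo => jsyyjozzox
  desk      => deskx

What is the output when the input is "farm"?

farmx

The rule is to append "x".
Applying that to "farm" gives "farmx".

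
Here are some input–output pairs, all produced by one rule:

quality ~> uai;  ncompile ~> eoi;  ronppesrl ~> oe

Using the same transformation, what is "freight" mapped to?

The rule is to take characters alternately from the front and the back (1st, last, 2nd, 2nd-last, ...), then keep only the vowels.
Applying both steps to "freight": "ftrhegi", then "ei".

ei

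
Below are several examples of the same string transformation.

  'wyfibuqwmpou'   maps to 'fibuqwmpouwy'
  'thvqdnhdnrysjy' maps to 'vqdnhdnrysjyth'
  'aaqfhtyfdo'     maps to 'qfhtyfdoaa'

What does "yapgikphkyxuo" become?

Rule — move the first 2 characters to the end (rotate left by 2).
Doing the same to "yapgikphkyxuo": "pgikphkyxuoya".

pgikphkyxuoya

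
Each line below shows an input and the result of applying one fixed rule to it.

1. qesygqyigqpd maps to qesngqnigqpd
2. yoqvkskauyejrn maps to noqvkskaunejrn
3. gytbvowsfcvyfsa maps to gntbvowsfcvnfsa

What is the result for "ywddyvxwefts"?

Each output is the input with this applied: replace every "y" with "n".
For "ywddyvxwefts" the result is "nwddnvxwefts".

nwddnvxwefts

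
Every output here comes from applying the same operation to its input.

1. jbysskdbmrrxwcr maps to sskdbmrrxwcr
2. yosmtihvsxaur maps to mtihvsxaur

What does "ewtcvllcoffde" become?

What's happening: delete the first 3 characters.
Applying that to "ewtcvllcoffde" gives "cvllcoffde".

cvllcoffde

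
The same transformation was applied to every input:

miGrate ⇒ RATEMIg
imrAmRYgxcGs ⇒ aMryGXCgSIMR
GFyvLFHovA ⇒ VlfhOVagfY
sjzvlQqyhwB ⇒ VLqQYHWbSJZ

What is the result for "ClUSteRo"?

The transformation: move the first 3 characters to the end (rotate left by 3), then flip the case of every letter.
For "ClUSteRo", step one produces "SteRoClU"; step two turns that into "sTErOcLu".

sTErOcLu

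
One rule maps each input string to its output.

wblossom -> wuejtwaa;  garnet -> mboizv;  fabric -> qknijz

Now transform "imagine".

The transformation: shift every letter 8 places forward in the alphabet (wrapping around), then move the last 2 characters to the front (rotate right by 2).
For "imagine", step one produces "quioqvm"; step two turns that into "vmquioq".

vmquioq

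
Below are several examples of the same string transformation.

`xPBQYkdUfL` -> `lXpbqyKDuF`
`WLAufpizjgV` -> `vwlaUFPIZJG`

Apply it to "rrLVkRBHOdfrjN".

nRRlvKrbhoDFRJ

In each case the input is transformed by: flip the case of every letter, then move the last character to the front.
Starting from "rrLVkRBHOdfrjN": after the first operation, "RRlvKrbhoDFRJn"; after the second, "nRRlvKrbhoDFRJ".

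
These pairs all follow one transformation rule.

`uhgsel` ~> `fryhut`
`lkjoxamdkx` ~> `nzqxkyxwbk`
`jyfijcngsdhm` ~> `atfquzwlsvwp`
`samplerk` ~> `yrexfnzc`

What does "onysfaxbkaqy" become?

koxndlbalfsn

In each case the input is transformed by: swap the front and back halves of the string, then shift every letter 13 places forward in the alphabet (wrapping around) — i.e. ROT13.
Applying both steps to "onysfaxbkaqy": "xbkaqyonysfa", then "koxndlbalfsn".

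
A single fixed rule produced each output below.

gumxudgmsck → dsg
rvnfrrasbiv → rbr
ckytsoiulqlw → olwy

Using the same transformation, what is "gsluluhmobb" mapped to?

Looking at the pairs, the operation is to move the first 3 characters to the end (rotate left by 3), then keep one character in every 3, starting at position 3 (positions 3rd, 6th, 9th, ...).
Doing the same to "gsluluhmobb": "uog".

uog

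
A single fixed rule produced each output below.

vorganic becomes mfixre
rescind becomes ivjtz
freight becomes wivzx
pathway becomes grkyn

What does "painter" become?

What's happening: shift every letter 9 places backward in the alphabet (wrapping around), then delete the last 2 characters.
For "painter", step one produces "grzekvi"; step two turns that into "grzek".

grzek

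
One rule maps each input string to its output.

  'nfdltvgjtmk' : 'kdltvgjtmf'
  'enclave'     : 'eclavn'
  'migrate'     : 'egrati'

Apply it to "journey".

In each case the input is transformed by: delete the first character, then swap the first and last characters.
Starting from "journey": after the first operation, "ourney"; after the second, "yurneo".

yurneo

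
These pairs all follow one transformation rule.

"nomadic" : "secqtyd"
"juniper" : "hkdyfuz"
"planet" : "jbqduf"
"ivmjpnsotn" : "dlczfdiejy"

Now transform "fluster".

hbkijuv

Rule — shift every letter 10 places backward in the alphabet (wrapping around), then swap the first and last characters.
Starting from "fluster": after the first operation, "vbkijuh"; after the second, "hbkijuv".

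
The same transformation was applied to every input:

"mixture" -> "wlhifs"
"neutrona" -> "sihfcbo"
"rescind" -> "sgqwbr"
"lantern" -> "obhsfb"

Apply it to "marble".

What's happening: delete the first character, then shift every letter 12 places backward in the alphabet (wrapping around).
So "marble" becomes "ofpzs".

ofpzs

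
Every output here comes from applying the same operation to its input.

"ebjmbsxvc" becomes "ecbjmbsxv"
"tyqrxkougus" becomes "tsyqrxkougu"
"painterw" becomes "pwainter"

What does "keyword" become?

kdeywor

The transformation: swap the first and last characters, then move the last character to the front.
Applying that to "keyword" gives "kdeywor".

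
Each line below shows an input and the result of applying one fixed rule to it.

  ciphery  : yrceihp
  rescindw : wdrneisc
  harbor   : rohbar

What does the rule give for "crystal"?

lactrsy

Rule — move the last character to the front, then take characters alternately from the front and the back (1st, last, 2nd, 2nd-last, ...).
On "crystal": the first step gives "lcrysta", and the second then gives "lactrsy".
(Check on "rescindw": → "wrescind" → "wdrneisc" ✓)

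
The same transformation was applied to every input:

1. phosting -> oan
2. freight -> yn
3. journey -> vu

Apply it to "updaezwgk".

wln

Rule — shift every letter 7 places forward in the alphabet (wrapping around), then keep one character in every 3, starting at position 2 (positions 2nd, 5th, 8th, ...).
"updaezwgk" → "bwkhlgdnr" → "wln".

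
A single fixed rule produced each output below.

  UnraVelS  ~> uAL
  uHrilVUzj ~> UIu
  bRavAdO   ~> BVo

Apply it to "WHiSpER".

The transformation: flip the case of every letter, then keep one character in every 3, starting at position 1 (positions 1st, 4th, 7th, ...).
Working it through for "WHiSpER": intermediate "whIsPer", final "wsr".
(Check on "bRavAdO": → "BrAVaDo" → "BVo" ✓)

wsr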